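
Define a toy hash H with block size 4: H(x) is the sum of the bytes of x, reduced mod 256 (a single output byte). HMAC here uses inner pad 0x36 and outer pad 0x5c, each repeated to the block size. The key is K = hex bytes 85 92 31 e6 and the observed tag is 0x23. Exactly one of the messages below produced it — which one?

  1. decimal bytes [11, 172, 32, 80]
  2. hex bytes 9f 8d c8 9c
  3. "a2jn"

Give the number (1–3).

Key hex bytes 85 92 31 e6 is exactly B = 4 bytes: K' = 85 92 31 e6.
K' ⊕ ipad = b3 a4 07 d0; K' ⊕ opad = d9 ce 6d ba.
m1: inner = H(b3 a4 07 d0 0b ac 20 50) = 55; tag = H(d9 ce 6d ba 55) = 23 ← matches
m2: inner = H(b3 a4 07 d0 9f 8d c8 9c) = be; tag = H(d9 ce 6d ba be) = 8c
m3: inner = H(b3 a4 07 d0 61 32 6a 6e) = 99; tag = H(d9 ce 6d ba 99) = 67

1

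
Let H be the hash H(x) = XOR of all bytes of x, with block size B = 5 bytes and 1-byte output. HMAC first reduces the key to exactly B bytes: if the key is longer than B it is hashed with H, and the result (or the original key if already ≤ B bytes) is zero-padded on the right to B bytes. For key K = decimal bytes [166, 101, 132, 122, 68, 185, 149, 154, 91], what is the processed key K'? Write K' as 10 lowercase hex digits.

9400000000

|K| = 9 > B = 5, so first hash the key.
H(K): XOR a6⊕65⊕84⊕7a⊕44⊕b9⊕95⊕9a⊕5b = 94.
Zero-pad H(K) = 94 to 5 bytes: K' = 94 00 00 00 00.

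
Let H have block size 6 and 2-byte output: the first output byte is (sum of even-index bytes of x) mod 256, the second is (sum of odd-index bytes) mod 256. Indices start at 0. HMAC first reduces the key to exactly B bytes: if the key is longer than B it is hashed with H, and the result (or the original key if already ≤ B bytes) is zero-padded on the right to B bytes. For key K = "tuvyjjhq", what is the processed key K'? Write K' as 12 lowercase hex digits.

bcc900000000

|K| = 8 > B = 6, so first hash the key.
H(K): even-index sum = 444 mod 256 = 188; odd-index sum = 457 mod 256 = 201 → bc c9.
Zero-pad H(K) = bc c9 to 6 bytes: K' = bc c9 00 00 00 00.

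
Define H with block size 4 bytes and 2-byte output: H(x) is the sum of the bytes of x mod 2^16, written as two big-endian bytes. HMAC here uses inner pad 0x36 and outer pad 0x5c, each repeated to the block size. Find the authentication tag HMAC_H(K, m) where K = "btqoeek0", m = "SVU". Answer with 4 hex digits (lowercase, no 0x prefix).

022b

Key "btqoeek0" = 62 74 71 6f 65 65 6b 30 is 8 bytes > B = 4, so hash it first: H(key) = 03 1b, then zero-pad to 4 bytes: K' = 03 1b 00 00.
K' ⊕ ipad = 35 2d 36 36.  K' ⊕ opad = 5f 47 5c 5c.
Inner input = (K'⊕ipad) ∥ m = 35 2d 36 36 ∥ 53 56 55.
Inner hash: sum = 53+45+54+54+83+86+85 = 460 → 01 cc.
Outer input = (K'⊕opad) ∥ inner = 5f 47 5c 5c ∥ 01 cc.
Outer hash (tag): sum = 95+71+92+92+1+204 = 555 → 02 2b.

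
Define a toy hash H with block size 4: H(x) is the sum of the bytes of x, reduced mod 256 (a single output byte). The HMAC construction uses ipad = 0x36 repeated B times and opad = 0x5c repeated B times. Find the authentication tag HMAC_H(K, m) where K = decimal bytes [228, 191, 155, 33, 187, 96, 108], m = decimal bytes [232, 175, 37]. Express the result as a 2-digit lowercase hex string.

fc

Key decimal bytes [228, 191, 155, 33, 187, 96, 108] = e4 bf 9b 21 bb 60 6c is 7 bytes > B = 4, so hash it first: H(key) = e6, then zero-pad to 4 bytes: K' = e6 00 00 00.
K' ⊕ ipad = d0 36 36 36.  K' ⊕ opad = ba 5c 5c 5c.
Inner input = (K'⊕ipad) ∥ m = d0 36 36 36 ∥ e8 af 25.
Inner hash: sum = 208+54+54+54+232+175+37 = 814; mod 256 = 46 → 2e.
Outer input = (K'⊕opad) ∥ inner = ba 5c 5c 5c ∥ 2e.
Outer hash (tag): sum = 186+92+92+92+46 = 508; mod 256 = 252 → fc.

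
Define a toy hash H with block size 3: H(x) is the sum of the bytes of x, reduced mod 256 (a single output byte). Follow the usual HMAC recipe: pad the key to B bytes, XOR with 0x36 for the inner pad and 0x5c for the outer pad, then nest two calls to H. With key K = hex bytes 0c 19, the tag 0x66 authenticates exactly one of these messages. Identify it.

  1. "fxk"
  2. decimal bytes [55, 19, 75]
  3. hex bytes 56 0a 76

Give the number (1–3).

3

Key hex bytes 0c 19 is 2 bytes ≤ B = 3; zero-pad to 3 bytes: K' = 0c 19 00.
K' ⊕ ipad = 3a 2f 36; K' ⊕ opad = 50 45 5c.
m1: inner = H(3a 2f 36 66 78 6b) = e8; tag = H(50 45 5c e8) = d9
m2: inner = H(3a 2f 36 37 13 4b) = 34; tag = H(50 45 5c 34) = 25
m3: inner = H(3a 2f 36 56 0a 76) = 75; tag = H(50 45 5c 75) = 66 ← matches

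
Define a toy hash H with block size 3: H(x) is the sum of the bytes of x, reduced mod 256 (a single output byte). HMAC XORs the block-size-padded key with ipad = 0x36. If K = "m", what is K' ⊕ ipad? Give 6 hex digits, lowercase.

Key "m" = 6d is 1 byte ≤ B = 3; zero-pad to 3 bytes: K' = 6d 00 00.
XOR each byte with 0x36: 6d⊕36=5b, 00⊕36=36, 00⊕36=36.

5b3636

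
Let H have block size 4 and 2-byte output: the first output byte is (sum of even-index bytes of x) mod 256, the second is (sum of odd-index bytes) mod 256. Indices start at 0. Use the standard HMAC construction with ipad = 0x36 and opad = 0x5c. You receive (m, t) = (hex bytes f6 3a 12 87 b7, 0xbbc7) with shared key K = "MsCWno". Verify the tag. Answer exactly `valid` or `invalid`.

Key "MsCWno" = 4d 73 43 57 6e 6f is 6 bytes > B = 4, so hash it first: H(key) = fe 39, then zero-pad to 4 bytes: K' = fe 39 00 00.
K' ⊕ ipad = c8 0f 36 36; K' ⊕ opad = a2 65 5c 5c.
Inner hash: even-index sum = 701 mod 256 = 189; odd-index sum = 262 mod 256 = 6 → bd 06.
Outer hash (recomputed tag): even-index sum = 443 mod 256 = 187; odd-index sum = 199 mod 256 = 199 → bb c7.
Recomputed tag = bbc7; claimed = bbc7 → match.

valid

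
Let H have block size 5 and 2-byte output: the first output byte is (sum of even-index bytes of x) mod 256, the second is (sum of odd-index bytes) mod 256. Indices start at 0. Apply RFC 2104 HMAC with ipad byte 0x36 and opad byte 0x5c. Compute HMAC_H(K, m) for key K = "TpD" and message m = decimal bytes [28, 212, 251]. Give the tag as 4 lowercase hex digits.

0f66

Key "TpD" = 54 70 44 is 3 bytes ≤ B = 5; zero-pad to 5 bytes: K' = 54 70 44 00 00.
K' ⊕ ipad = 62 46 72 36 36.  K' ⊕ opad = 08 2c 18 5c 5c.
Inner input = (K'⊕ipad) ∥ m = 62 46 72 36 36 ∥ 1c d4 fb.
Inner hash: even-index sum = 478 mod 256 = 222; odd-index sum = 403 mod 256 = 147 → de 93.
Outer input = (K'⊕opad) ∥ inner = 08 2c 18 5c 5c ∥ de 93.
Outer hash (tag): even-index sum = 271 mod 256 = 15; odd-index sum = 358 mod 256 = 102 → 0f 66.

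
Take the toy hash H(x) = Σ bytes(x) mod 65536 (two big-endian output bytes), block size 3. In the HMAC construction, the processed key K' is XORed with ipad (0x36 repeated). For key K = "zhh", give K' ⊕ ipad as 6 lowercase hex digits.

4c5e5e

Key "zhh" = 7a 68 68 is exactly B = 3 bytes: K' = 7a 68 68.
XOR each byte with 0x36: 7a⊕36=4c, 68⊕36=5e, 68⊕36=5e.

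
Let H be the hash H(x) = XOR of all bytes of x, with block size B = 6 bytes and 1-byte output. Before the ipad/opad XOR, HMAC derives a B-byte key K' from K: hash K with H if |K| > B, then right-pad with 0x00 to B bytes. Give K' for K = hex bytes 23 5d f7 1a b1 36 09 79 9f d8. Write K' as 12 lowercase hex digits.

|K| = 10 > B = 6, so first hash the key.
H(K): XOR 23⊕5d⊕f7⊕1a⊕b1⊕36⊕09⊕79⊕9f⊕d8 = 23.
Zero-pad H(K) = 23 to 6 bytes: K' = 23 00 00 00 00 00.

230000000000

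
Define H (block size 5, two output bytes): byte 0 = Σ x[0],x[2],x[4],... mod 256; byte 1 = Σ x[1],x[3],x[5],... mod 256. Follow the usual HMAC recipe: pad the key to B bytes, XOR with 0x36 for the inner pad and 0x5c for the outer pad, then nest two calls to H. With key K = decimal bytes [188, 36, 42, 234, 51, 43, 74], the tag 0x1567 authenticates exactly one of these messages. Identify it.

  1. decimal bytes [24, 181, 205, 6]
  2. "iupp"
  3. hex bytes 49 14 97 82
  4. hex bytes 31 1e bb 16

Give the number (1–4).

Key decimal bytes [188, 36, 42, 234, 51, 43, 74] = bc 24 2a ea 33 2b 4a is 7 bytes > B = 5, so hash it first: H(key) = 63 39, then zero-pad to 5 bytes: K' = 63 39 00 00 00.
K' ⊕ ipad = 55 0f 36 36 36; K' ⊕ opad = 3f 65 5c 5c 5c.
m1: inner = H(55 0f 36 36 36 18 b5 cd 06) = 7c 2a; tag = H(3f 65 5c 5c 5c 7c 2a) = 213d
m2: inner = H(55 0f 36 36 36 69 75 70 70) = a6 1e; tag = H(3f 65 5c 5c 5c a6 1e) = 1567 ← matches
m3: inner = H(55 0f 36 36 36 49 14 97 82) = 57 25; tag = H(3f 65 5c 5c 5c 57 25) = 1c18
m4: inner = H(55 0f 36 36 36 31 1e bb 16) = f5 31; tag = H(3f 65 5c 5c 5c f5 31) = 28b6

2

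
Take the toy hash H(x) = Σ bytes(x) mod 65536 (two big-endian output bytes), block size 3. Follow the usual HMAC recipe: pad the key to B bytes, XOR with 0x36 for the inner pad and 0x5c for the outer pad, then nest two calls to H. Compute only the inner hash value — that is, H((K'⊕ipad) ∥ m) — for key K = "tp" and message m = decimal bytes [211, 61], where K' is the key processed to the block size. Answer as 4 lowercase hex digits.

01ce

Key "tp" = 74 70 is 2 bytes ≤ B = 3; zero-pad to 3 bytes: K' = 74 70 00.
K' ⊕ ipad = 42 46 36.
Inner input = 42 46 36 ∥ d3 3d.
Inner hash: sum = 66+70+54+211+61 = 462 → 01 ce.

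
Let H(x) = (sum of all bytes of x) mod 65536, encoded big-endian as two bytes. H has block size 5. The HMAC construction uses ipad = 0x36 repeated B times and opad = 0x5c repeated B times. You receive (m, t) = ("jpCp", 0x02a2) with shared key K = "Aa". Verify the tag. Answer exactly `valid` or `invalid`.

invalid

Key "Aa" = 41 61 is 2 bytes ≤ B = 5; zero-pad to 5 bytes: K' = 41 61 00 00 00.
K' ⊕ ipad = 77 57 36 36 36; K' ⊕ opad = 1d 3d 5c 5c 5c.
Inner hash: sum = 119+87+54+54+54+106+112+67+112 = 765 → 02 fd.
Outer hash (recomputed tag): sum = 29+61+92+92+92+2+253 = 621 → 02 6d.
Recomputed tag = 026d; claimed = 02a2 → mismatch.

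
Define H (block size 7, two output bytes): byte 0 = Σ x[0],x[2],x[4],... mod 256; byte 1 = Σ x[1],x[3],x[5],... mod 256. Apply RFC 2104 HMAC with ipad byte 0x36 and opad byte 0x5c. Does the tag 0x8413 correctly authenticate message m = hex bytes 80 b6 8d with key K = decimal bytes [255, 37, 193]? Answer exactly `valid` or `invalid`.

Key decimal bytes [255, 37, 193] = ff 25 c1 is 3 bytes ≤ B = 7; zero-pad to 7 bytes: K' = ff 25 c1 00 00 00 00.
K' ⊕ ipad = c9 13 f7 36 36 36 36; K' ⊕ opad = a3 79 9d 5c 5c 5c 5c.
Inner hash: even-index sum = 738 mod 256 = 226; odd-index sum = 396 mod 256 = 140 → e2 8c.
Outer hash (recomputed tag): even-index sum = 644 mod 256 = 132; odd-index sum = 531 mod 256 = 19 → 84 13.
Recomputed tag = 8413; claimed = 8413 → match.

valid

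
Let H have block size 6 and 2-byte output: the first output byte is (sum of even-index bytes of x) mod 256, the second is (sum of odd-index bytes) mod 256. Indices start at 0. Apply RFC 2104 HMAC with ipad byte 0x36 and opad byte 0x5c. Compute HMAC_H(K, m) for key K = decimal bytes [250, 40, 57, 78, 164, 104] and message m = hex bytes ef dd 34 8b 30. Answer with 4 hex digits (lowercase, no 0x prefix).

c316

Key decimal bytes [250, 40, 57, 78, 164, 104] = fa 28 39 4e a4 68 is exactly B = 6 bytes: K' = fa 28 39 4e a4 68.
K' ⊕ ipad = cc 1e 0f 78 92 5e.  K' ⊕ opad = a6 74 65 12 f8 34.
Inner input = (K'⊕ipad) ∥ m = cc 1e 0f 78 92 5e ∥ ef dd 34 8b 30.
Inner hash: even-index sum = 704 mod 256 = 192; odd-index sum = 604 mod 256 = 92 → c0 5c.
Outer input = (K'⊕opad) ∥ inner = a6 74 65 12 f8 34 ∥ c0 5c.
Outer hash (tag): even-index sum = 707 mod 256 = 195; odd-index sum = 278 mod 256 = 22 → c3 16.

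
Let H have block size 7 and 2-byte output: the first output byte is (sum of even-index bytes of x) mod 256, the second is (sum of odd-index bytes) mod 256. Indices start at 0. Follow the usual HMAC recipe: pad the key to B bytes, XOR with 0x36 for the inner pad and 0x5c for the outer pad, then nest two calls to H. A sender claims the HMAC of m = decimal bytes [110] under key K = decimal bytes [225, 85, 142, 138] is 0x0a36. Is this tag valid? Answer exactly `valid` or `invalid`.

Key decimal bytes [225, 85, 142, 138] = e1 55 8e 8a is 4 bytes ≤ B = 7; zero-pad to 7 bytes: K' = e1 55 8e 8a 00 00 00.
K' ⊕ ipad = d7 63 b8 bc 36 36 36; K' ⊕ opad = bd 09 d2 d6 5c 5c 5c.
Inner hash: even-index sum = 507 mod 256 = 251; odd-index sum = 451 mod 256 = 195 → fb c3.
Outer hash (recomputed tag): even-index sum = 778 mod 256 = 10; odd-index sum = 566 mod 256 = 54 → 0a 36.
Recomputed tag = 0a36; claimed = 0a36 → match.

valid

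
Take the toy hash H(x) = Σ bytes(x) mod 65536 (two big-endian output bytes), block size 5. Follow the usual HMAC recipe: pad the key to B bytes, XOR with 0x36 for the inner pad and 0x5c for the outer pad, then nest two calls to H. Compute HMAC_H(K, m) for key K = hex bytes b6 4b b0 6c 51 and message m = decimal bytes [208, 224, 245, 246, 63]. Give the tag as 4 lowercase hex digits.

024e

Key hex bytes b6 4b b0 6c 51 is exactly B = 5 bytes: K' = b6 4b b0 6c 51.
K' ⊕ ipad = 80 7d 86 5a 67.  K' ⊕ opad = ea 17 ec 30 0d.
Inner input = (K'⊕ipad) ∥ m = 80 7d 86 5a 67 ∥ d0 e0 f5 f6 3f.
Inner hash: sum = 128+125+134+90+103+208+224+245+246+63 = 1566 → 06 1e.
Outer input = (K'⊕opad) ∥ inner = ea 17 ec 30 0d ∥ 06 1e.
Outer hash (tag): sum = 234+23+236+48+13+6+30 = 590 → 02 4e.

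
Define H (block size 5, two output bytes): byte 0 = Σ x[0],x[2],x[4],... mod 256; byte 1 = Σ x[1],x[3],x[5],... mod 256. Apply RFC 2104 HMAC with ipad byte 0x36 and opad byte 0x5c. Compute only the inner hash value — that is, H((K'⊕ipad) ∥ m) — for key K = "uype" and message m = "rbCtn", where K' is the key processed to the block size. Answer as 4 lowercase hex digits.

Key "uype" = 75 79 70 65 is 4 bytes ≤ B = 5; zero-pad to 5 bytes: K' = 75 79 70 65 00.
K' ⊕ ipad = 43 4f 46 53 36.
Inner input = 43 4f 46 53 36 ∥ 72 62 43 74 6e.
Inner hash: even-index sum = 405 mod 256 = 149; odd-index sum = 453 mod 256 = 197 → 95 c5.

95c5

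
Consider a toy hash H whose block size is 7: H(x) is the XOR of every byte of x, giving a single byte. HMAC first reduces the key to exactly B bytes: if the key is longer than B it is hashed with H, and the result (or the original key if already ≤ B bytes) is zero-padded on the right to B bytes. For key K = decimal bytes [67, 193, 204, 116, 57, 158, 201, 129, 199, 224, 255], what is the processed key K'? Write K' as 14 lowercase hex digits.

0d000000000000

|K| = 11 > B = 7, so first hash the key.
H(K): XOR 43⊕c1⊕cc⊕74⊕39⊕9e⊕c9⊕81⊕c7⊕e0⊕ff = 0d.
Zero-pad H(K) = 0d to 7 bytes: K' = 0d 00 00 00 00 00 00.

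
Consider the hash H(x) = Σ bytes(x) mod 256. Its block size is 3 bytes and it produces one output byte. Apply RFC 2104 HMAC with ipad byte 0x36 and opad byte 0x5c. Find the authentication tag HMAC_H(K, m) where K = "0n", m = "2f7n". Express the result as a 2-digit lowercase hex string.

cb

Key "0n" = 30 6e is 2 bytes ≤ B = 3; zero-pad to 3 bytes: K' = 30 6e 00.
K' ⊕ ipad = 06 58 36.  K' ⊕ opad = 6c 32 5c.
Inner input = (K'⊕ipad) ∥ m = 06 58 36 ∥ 32 66 37 6e.
Inner hash: sum = 6+88+54+50+102+55+110 = 465; mod 256 = 209 → d1.
Outer input = (K'⊕opad) ∥ inner = 6c 32 5c ∥ d1.
Outer hash (tag): sum = 108+50+92+209 = 459; mod 256 = 203 → cb.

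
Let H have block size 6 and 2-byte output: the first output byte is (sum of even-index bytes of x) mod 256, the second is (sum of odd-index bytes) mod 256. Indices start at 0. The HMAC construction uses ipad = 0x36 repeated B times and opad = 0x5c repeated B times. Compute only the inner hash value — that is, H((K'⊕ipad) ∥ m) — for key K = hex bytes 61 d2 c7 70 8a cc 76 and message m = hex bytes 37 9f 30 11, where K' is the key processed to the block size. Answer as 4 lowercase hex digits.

Key hex bytes 61 d2 c7 70 8a cc 76 is 7 bytes > B = 6, so hash it first: H(key) = 28 0e, then zero-pad to 6 bytes: K' = 28 0e 00 00 00 00.
K' ⊕ ipad = 1e 38 36 36 36 36.
Inner input = 1e 38 36 36 36 36 ∥ 37 9f 30 11.
Inner hash: even-index sum = 241 mod 256 = 241; odd-index sum = 340 mod 256 = 84 → f1 54.

f154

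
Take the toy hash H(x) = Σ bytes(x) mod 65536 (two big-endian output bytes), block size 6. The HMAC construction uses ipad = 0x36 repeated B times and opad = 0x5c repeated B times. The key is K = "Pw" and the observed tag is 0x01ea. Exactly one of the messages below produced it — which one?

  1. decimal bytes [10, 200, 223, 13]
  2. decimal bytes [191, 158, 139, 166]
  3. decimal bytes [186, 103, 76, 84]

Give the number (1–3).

Key "Pw" = 50 77 is 2 bytes ≤ B = 6; zero-pad to 6 bytes: K' = 50 77 00 00 00 00.
K' ⊕ ipad = 66 41 36 36 36 36; K' ⊕ opad = 0c 2b 5c 5c 5c 5c.
m1: inner = H(66 41 36 36 36 36 0a c8 df 0d) = 03 3d; tag = H(0c 2b 5c 5c 5c 5c 03 3d) = 01e7
m2: inner = H(66 41 36 36 36 36 bf 9e 8b a6) = 04 0d; tag = H(0c 2b 5c 5c 5c 5c 04 0d) = 01b8
m3: inner = H(66 41 36 36 36 36 ba 67 4c 54) = 03 40; tag = H(0c 2b 5c 5c 5c 5c 03 40) = 01ea ← matches

3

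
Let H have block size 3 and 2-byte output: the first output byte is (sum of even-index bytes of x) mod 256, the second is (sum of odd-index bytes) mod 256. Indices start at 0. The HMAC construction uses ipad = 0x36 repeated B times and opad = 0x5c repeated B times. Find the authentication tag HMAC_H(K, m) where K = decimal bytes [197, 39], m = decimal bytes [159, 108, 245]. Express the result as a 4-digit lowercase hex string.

9a10

Key decimal bytes [197, 39] = c5 27 is 2 bytes ≤ B = 3; zero-pad to 3 bytes: K' = c5 27 00.
K' ⊕ ipad = f3 11 36.  K' ⊕ opad = 99 7b 5c.
Inner input = (K'⊕ipad) ∥ m = f3 11 36 ∥ 9f 6c f5.
Inner hash: even-index sum = 405 mod 256 = 149; odd-index sum = 421 mod 256 = 165 → 95 a5.
Outer input = (K'⊕opad) ∥ inner = 99 7b 5c ∥ 95 a5.
Outer hash (tag): even-index sum = 410 mod 256 = 154; odd-index sum = 272 mod 256 = 16 → 9a 10.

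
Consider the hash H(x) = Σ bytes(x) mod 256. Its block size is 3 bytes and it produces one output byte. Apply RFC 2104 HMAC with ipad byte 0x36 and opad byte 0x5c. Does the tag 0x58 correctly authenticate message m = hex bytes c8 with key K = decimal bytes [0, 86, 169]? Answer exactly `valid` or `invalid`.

Key decimal bytes [0, 86, 169] = 00 56 a9 is exactly B = 3 bytes: K' = 00 56 a9.
K' ⊕ ipad = 36 60 9f; K' ⊕ opad = 5c 0a f5.
Inner hash: sum = 54+96+159+200 = 509; mod 256 = 253 → fd.
Outer hash (recomputed tag): sum = 92+10+245+253 = 600; mod 256 = 88 → 58.
Recomputed tag = 58; claimed = 58 → match.

valid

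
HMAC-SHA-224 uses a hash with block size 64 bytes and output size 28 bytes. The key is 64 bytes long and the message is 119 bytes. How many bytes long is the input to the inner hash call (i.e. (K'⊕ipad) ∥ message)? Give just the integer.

Key is 64 ≤ 64 bytes, zero-padded: |K'| = 64.
Inner input = (K'⊕ipad) ∥ m → 64 + 119 = 183 bytes.

183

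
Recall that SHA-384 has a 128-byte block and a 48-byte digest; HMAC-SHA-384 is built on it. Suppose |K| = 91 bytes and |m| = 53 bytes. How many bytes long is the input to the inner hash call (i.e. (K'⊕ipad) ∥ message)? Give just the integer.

Key is 91 ≤ 128 bytes, zero-padded: |K'| = 128.
Inner input = (K'⊕ipad) ∥ m → 128 + 53 = 181 bytes.

181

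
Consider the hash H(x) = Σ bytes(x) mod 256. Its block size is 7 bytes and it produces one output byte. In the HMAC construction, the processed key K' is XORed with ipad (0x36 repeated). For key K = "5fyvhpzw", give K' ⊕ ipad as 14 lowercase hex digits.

65363636363636

Key "5fyvhpzw" = 35 66 79 76 68 70 7a 77 is 8 bytes > B = 7, so hash it first: H(key) = 53, then zero-pad to 7 bytes: K' = 53 00 00 00 00 00 00.
XOR each byte with 0x36: 53⊕36=65, 00⊕36=36, 00⊕36=36, 00⊕36=36, 00⊕36=36, 00⊕36=36, 00⊕36=36.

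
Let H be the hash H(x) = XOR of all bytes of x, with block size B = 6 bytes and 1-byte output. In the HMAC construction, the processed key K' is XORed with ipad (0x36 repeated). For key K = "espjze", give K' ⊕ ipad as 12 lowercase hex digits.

Key "espjze" = 65 73 70 6a 7a 65 is exactly B = 6 bytes: K' = 65 73 70 6a 7a 65.
XOR each byte with 0x36: 65⊕36=53, 73⊕36=45, 70⊕36=46, 6a⊕36=5c, 7a⊕36=4c, 65⊕36=53.

5345465c4c53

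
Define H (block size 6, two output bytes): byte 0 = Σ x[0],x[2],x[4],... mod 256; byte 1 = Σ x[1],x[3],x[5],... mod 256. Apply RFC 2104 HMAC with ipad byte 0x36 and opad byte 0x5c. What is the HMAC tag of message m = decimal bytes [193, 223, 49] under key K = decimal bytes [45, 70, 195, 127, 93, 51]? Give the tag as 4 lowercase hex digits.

Key decimal bytes [45, 70, 195, 127, 93, 51] = 2d 46 c3 7f 5d 33 is exactly B = 6 bytes: K' = 2d 46 c3 7f 5d 33.
K' ⊕ ipad = 1b 70 f5 49 6b 05.  K' ⊕ opad = 71 1a 9f 23 01 6f.
Inner input = (K'⊕ipad) ∥ m = 1b 70 f5 49 6b 05 ∥ c1 df 31.
Inner hash: even-index sum = 621 mod 256 = 109; odd-index sum = 413 mod 256 = 157 → 6d 9d.
Outer input = (K'⊕opad) ∥ inner = 71 1a 9f 23 01 6f ∥ 6d 9d.
Outer hash (tag): even-index sum = 382 mod 256 = 126; odd-index sum = 329 mod 256 = 73 → 7e 49.

7e49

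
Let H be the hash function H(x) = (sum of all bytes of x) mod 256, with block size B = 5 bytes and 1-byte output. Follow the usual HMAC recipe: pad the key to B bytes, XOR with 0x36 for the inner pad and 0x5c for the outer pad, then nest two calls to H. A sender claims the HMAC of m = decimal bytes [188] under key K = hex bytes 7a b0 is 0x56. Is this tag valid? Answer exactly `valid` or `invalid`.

Key hex bytes 7a b0 is 2 bytes ≤ B = 5; zero-pad to 5 bytes: K' = 7a b0 00 00 00.
K' ⊕ ipad = 4c 86 36 36 36; K' ⊕ opad = 26 ec 5c 5c 5c.
Inner hash: sum = 76+134+54+54+54+188 = 560; mod 256 = 48 → 30.
Outer hash (recomputed tag): sum = 38+236+92+92+92+48 = 598; mod 256 = 86 → 56.
Recomputed tag = 56; claimed = 56 → match.

valid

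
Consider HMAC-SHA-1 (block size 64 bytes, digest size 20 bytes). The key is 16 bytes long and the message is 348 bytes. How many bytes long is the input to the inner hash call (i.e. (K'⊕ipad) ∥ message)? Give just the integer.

412

Key is 16 ≤ 64 bytes, zero-padded: |K'| = 64.
Inner input = (K'⊕ipad) ∥ m → 64 + 348 = 412 bytes.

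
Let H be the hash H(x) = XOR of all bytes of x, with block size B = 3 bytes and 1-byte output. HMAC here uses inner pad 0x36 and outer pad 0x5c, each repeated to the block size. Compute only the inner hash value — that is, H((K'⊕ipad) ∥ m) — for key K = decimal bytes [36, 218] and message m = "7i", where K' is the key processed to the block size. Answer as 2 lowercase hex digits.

Key decimal bytes [36, 218] = 24 da is 2 bytes ≤ B = 3; zero-pad to 3 bytes: K' = 24 da 00.
K' ⊕ ipad = 12 ec 36.
Inner input = 12 ec 36 ∥ 37 69.
Inner hash: XOR 12⊕ec⊕36⊕37⊕69 = 96.

96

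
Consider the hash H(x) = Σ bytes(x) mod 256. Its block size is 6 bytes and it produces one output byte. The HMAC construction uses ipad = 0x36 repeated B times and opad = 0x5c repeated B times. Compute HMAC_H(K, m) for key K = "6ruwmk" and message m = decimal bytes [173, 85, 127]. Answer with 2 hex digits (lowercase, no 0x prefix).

55

Key "6ruwmk" = 36 72 75 77 6d 6b is exactly B = 6 bytes: K' = 36 72 75 77 6d 6b.
K' ⊕ ipad = 00 44 43 41 5b 5d.  K' ⊕ opad = 6a 2e 29 2b 31 37.
Inner input = (K'⊕ipad) ∥ m = 00 44 43 41 5b 5d ∥ ad 55 7f.
Inner hash: sum = 0+68+67+65+91+93+173+85+127 = 769; mod 256 = 1 → 01.
Outer input = (K'⊕opad) ∥ inner = 6a 2e 29 2b 31 37 ∥ 01.
Outer hash (tag): sum = 106+46+41+43+49+55+1 = 341; mod 256 = 85 → 55.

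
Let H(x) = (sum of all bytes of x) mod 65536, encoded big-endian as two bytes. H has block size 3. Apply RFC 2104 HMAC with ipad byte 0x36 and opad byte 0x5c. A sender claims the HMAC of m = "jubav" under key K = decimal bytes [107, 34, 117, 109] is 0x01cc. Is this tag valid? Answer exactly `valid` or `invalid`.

valid

Key decimal bytes [107, 34, 117, 109] = 6b 22 75 6d is 4 bytes > B = 3, so hash it first: H(key) = 01 6f, then zero-pad to 3 bytes: K' = 01 6f 00.
K' ⊕ ipad = 37 59 36; K' ⊕ opad = 5d 33 5c.
Inner hash: sum = 55+89+54+106+117+98+97+118 = 734 → 02 de.
Outer hash (recomputed tag): sum = 93+51+92+2+222 = 460 → 01 cc.
Recomputed tag = 01cc; claimed = 01cc → match.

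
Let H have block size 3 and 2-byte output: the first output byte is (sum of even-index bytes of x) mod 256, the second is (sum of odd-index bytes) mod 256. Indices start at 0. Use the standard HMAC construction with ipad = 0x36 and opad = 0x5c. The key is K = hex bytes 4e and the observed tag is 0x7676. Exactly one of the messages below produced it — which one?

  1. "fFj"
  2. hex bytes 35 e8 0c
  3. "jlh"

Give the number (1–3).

Key hex bytes 4e is 1 byte ≤ B = 3; zero-pad to 3 bytes: K' = 4e 00 00.
K' ⊕ ipad = 78 36 36; K' ⊕ opad = 12 5c 5c.
m1: inner = H(78 36 36 66 46 6a) = f4 06; tag = H(12 5c 5c f4 06) = 7450
m2: inner = H(78 36 36 35 e8 0c) = 96 77; tag = H(12 5c 5c 96 77) = e5f2
m3: inner = H(78 36 36 6a 6c 68) = 1a 08; tag = H(12 5c 5c 1a 08) = 7676 ← matches

3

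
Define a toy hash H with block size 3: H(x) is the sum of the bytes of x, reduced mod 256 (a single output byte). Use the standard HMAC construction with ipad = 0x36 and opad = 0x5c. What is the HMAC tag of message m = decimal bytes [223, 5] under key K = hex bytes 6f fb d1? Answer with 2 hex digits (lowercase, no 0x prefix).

58

Key hex bytes 6f fb d1 is exactly B = 3 bytes: K' = 6f fb d1.
K' ⊕ ipad = 59 cd e7.  K' ⊕ opad = 33 a7 8d.
Inner input = (K'⊕ipad) ∥ m = 59 cd e7 ∥ df 05.
Inner hash: sum = 89+205+231+223+5 = 753; mod 256 = 241 → f1.
Outer input = (K'⊕opad) ∥ inner = 33 a7 8d ∥ f1.
Outer hash (tag): sum = 51+167+141+241 = 600; mod 256 = 88 → 58.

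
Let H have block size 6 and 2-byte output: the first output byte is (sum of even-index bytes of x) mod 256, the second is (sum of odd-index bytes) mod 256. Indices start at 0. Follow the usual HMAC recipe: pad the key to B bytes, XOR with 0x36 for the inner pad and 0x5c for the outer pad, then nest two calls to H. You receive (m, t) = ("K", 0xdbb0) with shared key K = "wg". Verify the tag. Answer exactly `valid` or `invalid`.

Key "wg" = 77 67 is 2 bytes ≤ B = 6; zero-pad to 6 bytes: K' = 77 67 00 00 00 00.
K' ⊕ ipad = 41 51 36 36 36 36; K' ⊕ opad = 2b 3b 5c 5c 5c 5c.
Inner hash: even-index sum = 248 mod 256 = 248; odd-index sum = 189 mod 256 = 189 → f8 bd.
Outer hash (recomputed tag): even-index sum = 475 mod 256 = 219; odd-index sum = 432 mod 256 = 176 → db b0.
Recomputed tag = dbb0; claimed = dbb0 → match.

valid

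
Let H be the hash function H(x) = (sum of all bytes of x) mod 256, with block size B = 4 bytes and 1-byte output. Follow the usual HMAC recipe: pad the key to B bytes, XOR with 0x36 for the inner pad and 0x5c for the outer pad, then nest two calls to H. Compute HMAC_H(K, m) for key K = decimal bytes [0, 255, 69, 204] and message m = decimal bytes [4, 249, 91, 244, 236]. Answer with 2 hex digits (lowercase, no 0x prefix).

Key decimal bytes [0, 255, 69, 204] = 00 ff 45 cc is exactly B = 4 bytes: K' = 00 ff 45 cc.
K' ⊕ ipad = 36 c9 73 fa.  K' ⊕ opad = 5c a3 19 90.
Inner input = (K'⊕ipad) ∥ m = 36 c9 73 fa ∥ 04 f9 5b f4 ec.
Inner hash: sum = 54+201+115+250+4+249+91+244+236 = 1444; mod 256 = 164 → a4.
Outer input = (K'⊕opad) ∥ inner = 5c a3 19 90 ∥ a4.
Outer hash (tag): sum = 92+163+25+144+164 = 588; mod 256 = 76 → 4c.

4c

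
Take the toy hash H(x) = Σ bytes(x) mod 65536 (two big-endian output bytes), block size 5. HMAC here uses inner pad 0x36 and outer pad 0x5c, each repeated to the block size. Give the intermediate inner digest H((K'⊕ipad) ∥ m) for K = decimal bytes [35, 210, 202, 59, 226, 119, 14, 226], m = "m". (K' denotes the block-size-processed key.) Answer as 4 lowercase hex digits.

01b6

Key decimal bytes [35, 210, 202, 59, 226, 119, 14, 226] = 23 d2 ca 3b e2 77 0e e2 is 8 bytes > B = 5, so hash it first: H(key) = 04 43, then zero-pad to 5 bytes: K' = 04 43 00 00 00.
K' ⊕ ipad = 32 75 36 36 36.
Inner input = 32 75 36 36 36 ∥ 6d.
Inner hash: sum = 50+117+54+54+54+109 = 438 → 01 b6.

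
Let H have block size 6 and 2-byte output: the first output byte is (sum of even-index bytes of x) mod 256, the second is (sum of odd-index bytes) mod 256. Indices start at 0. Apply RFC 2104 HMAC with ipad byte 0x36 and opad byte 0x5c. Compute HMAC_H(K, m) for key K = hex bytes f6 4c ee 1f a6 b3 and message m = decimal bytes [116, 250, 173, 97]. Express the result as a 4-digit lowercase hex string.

Key hex bytes f6 4c ee 1f a6 b3 is exactly B = 6 bytes: K' = f6 4c ee 1f a6 b3.
K' ⊕ ipad = c0 7a d8 29 90 85.  K' ⊕ opad = aa 10 b2 43 fa ef.
Inner input = (K'⊕ipad) ∥ m = c0 7a d8 29 90 85 ∥ 74 fa ad 61.
Inner hash: even-index sum = 841 mod 256 = 73; odd-index sum = 643 mod 256 = 131 → 49 83.
Outer input = (K'⊕opad) ∥ inner = aa 10 b2 43 fa ef ∥ 49 83.
Outer hash (tag): even-index sum = 671 mod 256 = 159; odd-index sum = 453 mod 256 = 197 → 9f c5.

9fc5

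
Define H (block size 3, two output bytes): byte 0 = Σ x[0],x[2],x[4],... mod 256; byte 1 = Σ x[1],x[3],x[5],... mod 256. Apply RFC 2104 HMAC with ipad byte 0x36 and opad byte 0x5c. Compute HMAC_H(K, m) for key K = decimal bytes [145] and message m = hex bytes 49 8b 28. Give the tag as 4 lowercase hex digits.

Key decimal bytes [145] = 91 is 1 byte ≤ B = 3; zero-pad to 3 bytes: K' = 91 00 00.
K' ⊕ ipad = a7 36 36.  K' ⊕ opad = cd 5c 5c.
Inner input = (K'⊕ipad) ∥ m = a7 36 36 ∥ 49 8b 28.
Inner hash: even-index sum = 360 mod 256 = 104; odd-index sum = 167 mod 256 = 167 → 68 a7.
Outer input = (K'⊕opad) ∥ inner = cd 5c 5c ∥ 68 a7.
Outer hash (tag): even-index sum = 464 mod 256 = 208; odd-index sum = 196 mod 256 = 196 → d0 c4.

d0c4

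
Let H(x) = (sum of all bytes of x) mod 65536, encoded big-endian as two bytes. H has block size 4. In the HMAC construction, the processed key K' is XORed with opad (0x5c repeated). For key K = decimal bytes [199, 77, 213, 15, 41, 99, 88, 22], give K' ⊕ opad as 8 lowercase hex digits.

5eae5c5c

Key decimal bytes [199, 77, 213, 15, 41, 99, 88, 22] = c7 4d d5 0f 29 63 58 16 is 8 bytes > B = 4, so hash it first: H(key) = 02 f2, then zero-pad to 4 bytes: K' = 02 f2 00 00.
XOR each byte with 0x5c: 02⊕5c=5e, f2⊕5c=ae, 00⊕5c=5c, 00⊕5c=5c.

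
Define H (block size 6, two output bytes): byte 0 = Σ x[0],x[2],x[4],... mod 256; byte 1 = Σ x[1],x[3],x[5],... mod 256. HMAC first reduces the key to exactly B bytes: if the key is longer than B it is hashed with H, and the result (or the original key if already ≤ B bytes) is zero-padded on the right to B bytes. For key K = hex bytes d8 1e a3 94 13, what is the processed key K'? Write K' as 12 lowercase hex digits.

Key hex bytes d8 1e a3 94 13 is 5 bytes ≤ B = 6; zero-pad to 6 bytes: K' = d8 1e a3 94 13 00.

d81ea3941300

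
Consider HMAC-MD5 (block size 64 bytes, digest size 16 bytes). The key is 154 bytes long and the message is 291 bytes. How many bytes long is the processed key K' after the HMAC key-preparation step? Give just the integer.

Key is 154 > 64 bytes, so it is hashed to 16 bytes then zero-padded to 64: |K'| = 64.

64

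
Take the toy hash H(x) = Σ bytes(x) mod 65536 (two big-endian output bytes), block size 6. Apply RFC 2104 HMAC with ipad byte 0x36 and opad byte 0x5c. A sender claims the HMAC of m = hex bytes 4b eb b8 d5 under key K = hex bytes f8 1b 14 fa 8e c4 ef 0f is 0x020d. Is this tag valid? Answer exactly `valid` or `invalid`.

Key hex bytes f8 1b 14 fa 8e c4 ef 0f is 8 bytes > B = 6, so hash it first: H(key) = 04 71, then zero-pad to 6 bytes: K' = 04 71 00 00 00 00.
K' ⊕ ipad = 32 47 36 36 36 36; K' ⊕ opad = 58 2d 5c 5c 5c 5c.
Inner hash: sum = 50+71+54+54+54+54+75+235+184+213 = 1044 → 04 14.
Outer hash (recomputed tag): sum = 88+45+92+92+92+92+4+20 = 525 → 02 0d.
Recomputed tag = 020d; claimed = 020d → match.

valid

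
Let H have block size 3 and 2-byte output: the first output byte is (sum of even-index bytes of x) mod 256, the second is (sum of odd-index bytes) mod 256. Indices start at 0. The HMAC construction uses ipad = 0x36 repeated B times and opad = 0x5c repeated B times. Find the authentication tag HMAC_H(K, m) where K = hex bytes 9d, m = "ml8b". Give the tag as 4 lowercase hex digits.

f80b

Key hex bytes 9d is 1 byte ≤ B = 3; zero-pad to 3 bytes: K' = 9d 00 00.
K' ⊕ ipad = ab 36 36.  K' ⊕ opad = c1 5c 5c.
Inner input = (K'⊕ipad) ∥ m = ab 36 36 ∥ 6d 6c 38 62.
Inner hash: even-index sum = 431 mod 256 = 175; odd-index sum = 219 mod 256 = 219 → af db.
Outer input = (K'⊕opad) ∥ inner = c1 5c 5c ∥ af db.
Outer hash (tag): even-index sum = 504 mod 256 = 248; odd-index sum = 267 mod 256 = 11 → f8 0b.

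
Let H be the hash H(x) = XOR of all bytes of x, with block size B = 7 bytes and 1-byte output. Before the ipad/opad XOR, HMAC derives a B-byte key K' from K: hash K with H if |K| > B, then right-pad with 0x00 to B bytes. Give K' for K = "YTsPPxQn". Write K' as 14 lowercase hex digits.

|K| = 8 > B = 7, so first hash the key.
H(K): XOR 59⊕54⊕73⊕50⊕50⊕78⊕51⊕6e = 39.
Zero-pad H(K) = 39 to 7 bytes: K' = 39 00 00 00 00 00 00.

39000000000000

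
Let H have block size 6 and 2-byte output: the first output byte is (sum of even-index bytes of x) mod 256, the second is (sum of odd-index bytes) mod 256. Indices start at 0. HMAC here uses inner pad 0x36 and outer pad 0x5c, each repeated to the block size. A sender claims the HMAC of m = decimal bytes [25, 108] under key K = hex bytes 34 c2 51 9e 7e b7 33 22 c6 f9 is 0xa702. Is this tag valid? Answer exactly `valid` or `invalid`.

Key hex bytes 34 c2 51 9e 7e b7 33 22 c6 f9 is 10 bytes > B = 6, so hash it first: H(key) = fc 32, then zero-pad to 6 bytes: K' = fc 32 00 00 00 00.
K' ⊕ ipad = ca 04 36 36 36 36; K' ⊕ opad = a0 6e 5c 5c 5c 5c.
Inner hash: even-index sum = 335 mod 256 = 79; odd-index sum = 220 mod 256 = 220 → 4f dc.
Outer hash (recomputed tag): even-index sum = 423 mod 256 = 167; odd-index sum = 514 mod 256 = 2 → a7 02.
Recomputed tag = a702; claimed = a702 → match.

valid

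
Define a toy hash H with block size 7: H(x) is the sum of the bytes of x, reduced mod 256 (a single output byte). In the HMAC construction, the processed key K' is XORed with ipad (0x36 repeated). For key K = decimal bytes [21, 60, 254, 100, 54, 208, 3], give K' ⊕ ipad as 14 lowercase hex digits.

230ac85200e635

Key decimal bytes [21, 60, 254, 100, 54, 208, 3] = 15 3c fe 64 36 d0 03 is exactly B = 7 bytes: K' = 15 3c fe 64 36 d0 03.
XOR each byte with 0x36: 15⊕36=23, 3c⊕36=0a, fe⊕36=c8, 64⊕36=52, 36⊕36=00, d0⊕36=e6, 03⊕36=35.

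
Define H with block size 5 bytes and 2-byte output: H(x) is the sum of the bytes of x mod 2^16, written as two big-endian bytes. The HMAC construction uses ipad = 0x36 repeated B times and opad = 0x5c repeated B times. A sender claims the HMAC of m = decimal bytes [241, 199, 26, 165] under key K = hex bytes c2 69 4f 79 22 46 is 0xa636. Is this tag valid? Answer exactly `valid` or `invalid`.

invalid

Key hex bytes c2 69 4f 79 22 46 is 6 bytes > B = 5, so hash it first: H(key) = 02 5b, then zero-pad to 5 bytes: K' = 02 5b 00 00 00.
K' ⊕ ipad = 34 6d 36 36 36; K' ⊕ opad = 5e 07 5c 5c 5c.
Inner hash: sum = 52+109+54+54+54+241+199+26+165 = 954 → 03 ba.
Outer hash (recomputed tag): sum = 94+7+92+92+92+3+186 = 566 → 02 36.
Recomputed tag = 0236; claimed = a636 → mismatch.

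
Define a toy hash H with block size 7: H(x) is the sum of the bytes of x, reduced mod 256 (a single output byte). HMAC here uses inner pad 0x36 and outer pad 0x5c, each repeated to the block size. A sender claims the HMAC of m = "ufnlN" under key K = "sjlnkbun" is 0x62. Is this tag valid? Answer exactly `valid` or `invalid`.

invalid

Key "sjlnkbun" = 73 6a 6c 6e 6b 62 75 6e is 8 bytes > B = 7, so hash it first: H(key) = 67, then zero-pad to 7 bytes: K' = 67 00 00 00 00 00 00.
K' ⊕ ipad = 51 36 36 36 36 36 36; K' ⊕ opad = 3b 5c 5c 5c 5c 5c 5c.
Inner hash: sum = 81+54+54+54+54+54+54+117+102+110+108+78 = 920; mod 256 = 152 → 98.
Outer hash (recomputed tag): sum = 59+92+92+92+92+92+92+152 = 763; mod 256 = 251 → fb.
Recomputed tag = fb; claimed = 62 → mismatch.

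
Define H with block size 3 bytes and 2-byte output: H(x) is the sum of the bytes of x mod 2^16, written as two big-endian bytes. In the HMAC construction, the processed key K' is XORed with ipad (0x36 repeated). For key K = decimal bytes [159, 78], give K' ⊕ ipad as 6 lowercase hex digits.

a97836

Key decimal bytes [159, 78] = 9f 4e is 2 bytes ≤ B = 3; zero-pad to 3 bytes: K' = 9f 4e 00.
XOR each byte with 0x36: 9f⊕36=a9, 4e⊕36=78, 00⊕36=36.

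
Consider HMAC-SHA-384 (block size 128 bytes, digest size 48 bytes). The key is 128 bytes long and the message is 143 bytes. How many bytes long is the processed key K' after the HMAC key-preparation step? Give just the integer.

Key is 128 ≤ 128 bytes, zero-padded: |K'| = 128.

128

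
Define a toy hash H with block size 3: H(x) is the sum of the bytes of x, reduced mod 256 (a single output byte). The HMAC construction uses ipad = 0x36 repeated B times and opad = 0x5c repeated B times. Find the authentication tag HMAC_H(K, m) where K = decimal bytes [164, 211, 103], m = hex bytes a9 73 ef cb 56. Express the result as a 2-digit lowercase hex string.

b6

Key decimal bytes [164, 211, 103] = a4 d3 67 is exactly B = 3 bytes: K' = a4 d3 67.
K' ⊕ ipad = 92 e5 51.  K' ⊕ opad = f8 8f 3b.
Inner input = (K'⊕ipad) ∥ m = 92 e5 51 ∥ a9 73 ef cb 56.
Inner hash: sum = 146+229+81+169+115+239+203+86 = 1268; mod 256 = 244 → f4.
Outer input = (K'⊕opad) ∥ inner = f8 8f 3b ∥ f4.
Outer hash (tag): sum = 248+143+59+244 = 694; mod 256 = 182 → b6.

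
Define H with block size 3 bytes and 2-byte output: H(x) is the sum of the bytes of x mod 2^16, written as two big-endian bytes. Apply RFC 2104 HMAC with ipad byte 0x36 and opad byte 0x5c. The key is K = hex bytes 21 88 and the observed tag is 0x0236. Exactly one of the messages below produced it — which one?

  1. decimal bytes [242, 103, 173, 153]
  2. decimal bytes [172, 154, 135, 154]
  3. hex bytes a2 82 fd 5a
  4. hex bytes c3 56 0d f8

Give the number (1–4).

Key hex bytes 21 88 is 2 bytes ≤ B = 3; zero-pad to 3 bytes: K' = 21 88 00.
K' ⊕ ipad = 17 be 36; K' ⊕ opad = 7d d4 5c.
m1: inner = H(17 be 36 f2 67 ad 99) = 03 aa; tag = H(7d d4 5c 03 aa) = 025a
m2: inner = H(17 be 36 ac 9a 87 9a) = 03 72; tag = H(7d d4 5c 03 72) = 0222
m3: inner = H(17 be 36 a2 82 fd 5a) = 03 86; tag = H(7d d4 5c 03 86) = 0236 ← matches
m4: inner = H(17 be 36 c3 56 0d f8) = 03 29; tag = H(7d d4 5c 03 29) = 01d9

3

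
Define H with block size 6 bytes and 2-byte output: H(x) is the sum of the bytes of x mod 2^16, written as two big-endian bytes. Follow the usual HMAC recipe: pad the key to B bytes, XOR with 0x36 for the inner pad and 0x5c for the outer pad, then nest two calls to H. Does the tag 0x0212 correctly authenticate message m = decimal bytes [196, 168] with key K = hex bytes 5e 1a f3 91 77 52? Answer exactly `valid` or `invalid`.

Key hex bytes 5e 1a f3 91 77 52 is exactly B = 6 bytes: K' = 5e 1a f3 91 77 52.
K' ⊕ ipad = 68 2c c5 a7 41 64; K' ⊕ opad = 02 46 af cd 2b 0e.
Inner hash: sum = 104+44+197+167+65+100+196+168 = 1041 → 04 11.
Outer hash (recomputed tag): sum = 2+70+175+205+43+14+4+17 = 530 → 02 12.
Recomputed tag = 0212; claimed = 0212 → match.

valid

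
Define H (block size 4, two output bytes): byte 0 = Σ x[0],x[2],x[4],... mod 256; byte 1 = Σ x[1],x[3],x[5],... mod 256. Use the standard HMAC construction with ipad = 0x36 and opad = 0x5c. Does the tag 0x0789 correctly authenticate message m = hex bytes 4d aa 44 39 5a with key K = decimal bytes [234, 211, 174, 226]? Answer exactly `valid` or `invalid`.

invalid

Key decimal bytes [234, 211, 174, 226] = ea d3 ae e2 is exactly B = 4 bytes: K' = ea d3 ae e2.
K' ⊕ ipad = dc e5 98 d4; K' ⊕ opad = b6 8f f2 be.
Inner hash: even-index sum = 607 mod 256 = 95; odd-index sum = 668 mod 256 = 156 → 5f 9c.
Outer hash (recomputed tag): even-index sum = 519 mod 256 = 7; odd-index sum = 489 mod 256 = 233 → 07 e9.
Recomputed tag = 07e9; claimed = 0789 → mismatch.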